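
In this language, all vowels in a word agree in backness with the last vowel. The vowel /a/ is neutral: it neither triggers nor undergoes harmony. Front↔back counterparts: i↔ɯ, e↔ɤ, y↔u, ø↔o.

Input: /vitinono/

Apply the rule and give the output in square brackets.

[vɯtɯnono]

/i/ harmonizes with /o/ ([+back]) → [ɯ]
/i/ harmonizes with /o/ ([+back]) → [ɯ]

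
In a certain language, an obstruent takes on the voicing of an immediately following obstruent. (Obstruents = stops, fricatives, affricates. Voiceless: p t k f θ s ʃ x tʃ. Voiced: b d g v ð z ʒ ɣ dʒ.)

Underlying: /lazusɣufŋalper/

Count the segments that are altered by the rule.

/s/ before /ɣ/ (voiced) → [z]
1 segment changes.

1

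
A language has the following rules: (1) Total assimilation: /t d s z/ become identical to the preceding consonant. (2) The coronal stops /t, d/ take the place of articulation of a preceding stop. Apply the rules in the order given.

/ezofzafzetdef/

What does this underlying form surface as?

Rule 1: /z/ after /f/ → [f] (total assimilation)
Rule 1: /z/ after /f/ → [f] (total assimilation)
Rule 1: /d/ after /t/ → [t] (total assimilation)
After rule 1: ezoffaffettef
Rule 2: no segment meets the rule's conditions; no change.

[ezoffaffettef]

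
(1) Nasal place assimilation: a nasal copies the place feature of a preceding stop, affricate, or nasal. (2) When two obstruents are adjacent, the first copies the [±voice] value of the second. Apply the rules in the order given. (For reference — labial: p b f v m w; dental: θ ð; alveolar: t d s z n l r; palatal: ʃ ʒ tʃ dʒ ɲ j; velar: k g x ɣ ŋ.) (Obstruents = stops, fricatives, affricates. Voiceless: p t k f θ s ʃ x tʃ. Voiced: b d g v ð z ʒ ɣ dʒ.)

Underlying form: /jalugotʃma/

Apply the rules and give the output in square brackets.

Rule 1: /m/ after /tʃ/ (palatal) → [ɲ]
After rule 1: jalugotʃɲa
Rule 2: no segment meets the rule's conditions; no change.

[jalugotʃɲa]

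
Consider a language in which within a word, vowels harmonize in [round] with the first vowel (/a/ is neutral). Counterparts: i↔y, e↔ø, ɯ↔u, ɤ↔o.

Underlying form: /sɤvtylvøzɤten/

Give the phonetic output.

/y/ harmonizes with /ɤ/ ([-round]) → [i]
/ø/ harmonizes with /ɤ/ ([-round]) → [e]

[sɤvtilvezɤten]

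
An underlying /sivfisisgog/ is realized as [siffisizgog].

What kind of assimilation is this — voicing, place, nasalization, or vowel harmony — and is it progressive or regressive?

/v/→[f] /s/→[z].
Each target copies a feature from the following segment, so the direction is regressive.

voicing assimilation, regressive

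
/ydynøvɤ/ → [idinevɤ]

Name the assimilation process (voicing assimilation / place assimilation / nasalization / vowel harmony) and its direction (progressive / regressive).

vowel harmony, regressive

/y/→[i] /y/→[i] /ø/→[e].
Vowels agree with the last vowel, so the harmony is regressive.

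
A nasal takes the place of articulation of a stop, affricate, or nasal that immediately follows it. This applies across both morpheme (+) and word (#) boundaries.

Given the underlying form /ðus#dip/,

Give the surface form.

no segment meets the rule's conditions; no change.

[ðus#dip]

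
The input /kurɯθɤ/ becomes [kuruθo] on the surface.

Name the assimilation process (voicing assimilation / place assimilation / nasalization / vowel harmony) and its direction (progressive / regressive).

/ɯ/→[u] /ɤ/→[o].
Vowels agree with the first vowel, so the harmony is progressive.

vowel harmony, progressive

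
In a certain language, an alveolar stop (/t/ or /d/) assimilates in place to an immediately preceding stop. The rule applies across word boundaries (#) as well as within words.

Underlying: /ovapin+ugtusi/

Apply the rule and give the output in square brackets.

/t/ after /g/ (velar) → [k]

[ovapin+ugkusi]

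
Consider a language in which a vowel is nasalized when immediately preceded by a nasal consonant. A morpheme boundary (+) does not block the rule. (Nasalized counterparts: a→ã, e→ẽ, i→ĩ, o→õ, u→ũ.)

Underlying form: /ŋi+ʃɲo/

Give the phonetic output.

[ŋĩ+ʃɲõ]

/i/ after nasal /ŋ/ → [ĩ]
/o/ after nasal /ɲ/ → [õ]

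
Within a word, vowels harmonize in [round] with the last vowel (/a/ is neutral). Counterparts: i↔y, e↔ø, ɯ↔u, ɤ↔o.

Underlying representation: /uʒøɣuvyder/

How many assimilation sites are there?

/u/ harmonizes with /e/ ([-round]) → [ɯ]
/ø/ harmonizes with /e/ ([-round]) → [e]
/u/ harmonizes with /e/ ([-round]) → [ɯ]
/y/ harmonizes with /e/ ([-round]) → [i]
4 segments change.

4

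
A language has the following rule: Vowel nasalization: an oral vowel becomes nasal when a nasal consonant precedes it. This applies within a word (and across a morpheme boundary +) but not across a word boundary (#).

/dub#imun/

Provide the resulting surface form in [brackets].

[dub#imũn]

/u/ after nasal /m/ → [ũ]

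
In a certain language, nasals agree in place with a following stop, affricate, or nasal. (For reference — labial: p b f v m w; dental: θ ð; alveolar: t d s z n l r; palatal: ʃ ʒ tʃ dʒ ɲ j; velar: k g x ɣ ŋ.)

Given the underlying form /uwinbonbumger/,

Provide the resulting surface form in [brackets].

/n/ before /b/ (labial) → [m]
/n/ before /b/ (labial) → [m]
/m/ before /g/ (velar) → [ŋ]

[uwimbombuŋger]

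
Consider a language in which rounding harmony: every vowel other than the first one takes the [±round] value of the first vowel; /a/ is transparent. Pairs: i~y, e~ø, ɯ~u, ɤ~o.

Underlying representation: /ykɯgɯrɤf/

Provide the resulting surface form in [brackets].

[ykugurof]

/ɯ/ harmonizes with /y/ ([+round]) → [u]
/ɯ/ harmonizes with /y/ ([+round]) → [u]
/ɤ/ harmonizes with /y/ ([+round]) → [o]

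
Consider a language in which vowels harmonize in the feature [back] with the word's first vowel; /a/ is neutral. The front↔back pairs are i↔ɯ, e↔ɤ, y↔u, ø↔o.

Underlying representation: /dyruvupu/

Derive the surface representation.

[dyryvypy]

/u/ harmonizes with /y/ ([-back]) → [y]
/u/ harmonizes with /y/ ([-back]) → [y]
/u/ harmonizes with /y/ ([-back]) → [y]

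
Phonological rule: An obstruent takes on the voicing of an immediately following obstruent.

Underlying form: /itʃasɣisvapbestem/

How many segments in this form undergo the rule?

3

/s/ before /ɣ/ (voiced) → [z]
/s/ before /v/ (voiced) → [z]
/p/ before /b/ (voiced) → [b]
3 segments change.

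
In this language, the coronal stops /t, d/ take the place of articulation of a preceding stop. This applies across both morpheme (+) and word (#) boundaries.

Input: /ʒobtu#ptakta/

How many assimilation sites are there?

/t/ after /b/ (labial) → [p]
/t/ after /p/ (labial) → [p]
/t/ after /k/ (velar) → [k]
3 segments change.

3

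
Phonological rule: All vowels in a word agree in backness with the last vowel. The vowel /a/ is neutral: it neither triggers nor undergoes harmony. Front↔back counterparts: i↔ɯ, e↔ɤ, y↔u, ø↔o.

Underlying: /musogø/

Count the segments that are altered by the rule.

2

/u/ harmonizes with /ø/ ([-back]) → [y]
/o/ harmonizes with /ø/ ([-back]) → [ø]
2 segments change.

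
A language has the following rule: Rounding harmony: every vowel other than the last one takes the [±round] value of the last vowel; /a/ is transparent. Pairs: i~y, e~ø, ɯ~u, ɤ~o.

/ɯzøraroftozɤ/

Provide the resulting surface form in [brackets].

[ɯzerarɤftɤzɤ]

/ø/ harmonizes with /ɤ/ ([-round]) → [e]
/o/ harmonizes with /ɤ/ ([-round]) → [ɤ]
/o/ harmonizes with /ɤ/ ([-round]) → [ɤ]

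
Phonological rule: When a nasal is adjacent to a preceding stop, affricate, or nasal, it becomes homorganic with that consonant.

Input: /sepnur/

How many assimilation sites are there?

1

/n/ after /p/ (labial) → [m]
1 segment changes.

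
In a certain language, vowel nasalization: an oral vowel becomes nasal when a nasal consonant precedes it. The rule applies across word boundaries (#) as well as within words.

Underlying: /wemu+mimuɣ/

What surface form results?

[wemũ+mĩmũɣ]

/u/ after nasal /m/ → [ũ]
/i/ after nasal /m/ → [ĩ]
/u/ after nasal /m/ → [ũ]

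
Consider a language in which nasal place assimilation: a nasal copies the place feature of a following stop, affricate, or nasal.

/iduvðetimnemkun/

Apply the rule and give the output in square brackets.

/m/ before /n/ (alveolar) → [n]
/m/ before /k/ (velar) → [ŋ]

[iduvðetinneŋkun]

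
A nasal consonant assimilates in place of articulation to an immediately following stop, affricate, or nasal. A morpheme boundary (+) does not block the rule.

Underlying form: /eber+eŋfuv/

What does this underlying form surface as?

[eber+eŋfuv]

no segment meets the rule's conditions; no change.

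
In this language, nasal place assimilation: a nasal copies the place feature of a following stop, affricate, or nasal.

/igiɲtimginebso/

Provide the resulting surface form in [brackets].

[igintiŋginebso]

/ɲ/ before /t/ (alveolar) → [n]
/m/ before /g/ (velar) → [ŋ]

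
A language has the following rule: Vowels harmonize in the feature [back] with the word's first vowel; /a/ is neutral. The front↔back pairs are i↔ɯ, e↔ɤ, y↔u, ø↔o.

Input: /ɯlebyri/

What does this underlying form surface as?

[ɯlɤburɯ]

/e/ harmonizes with /ɯ/ ([+back]) → [ɤ]
/y/ harmonizes with /ɯ/ ([+back]) → [u]
/i/ harmonizes with /ɯ/ ([+back]) → [ɯ]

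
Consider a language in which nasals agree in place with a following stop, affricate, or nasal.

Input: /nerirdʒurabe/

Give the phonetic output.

[nerirdʒurabe]

no segment meets the rule's conditions; no change.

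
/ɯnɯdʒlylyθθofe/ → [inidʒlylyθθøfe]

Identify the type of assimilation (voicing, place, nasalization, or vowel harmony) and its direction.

vowel harmony, regressive

/ɯ/→[i] /ɯ/→[i] /o/→[ø].
Vowels agree with the last vowel, so the harmony is regressive.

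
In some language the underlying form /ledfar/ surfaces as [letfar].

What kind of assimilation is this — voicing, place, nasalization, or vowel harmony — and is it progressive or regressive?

/d/→[t].
Each target copies a feature from the following segment, so the direction is regressive.

voicing assimilation, regressive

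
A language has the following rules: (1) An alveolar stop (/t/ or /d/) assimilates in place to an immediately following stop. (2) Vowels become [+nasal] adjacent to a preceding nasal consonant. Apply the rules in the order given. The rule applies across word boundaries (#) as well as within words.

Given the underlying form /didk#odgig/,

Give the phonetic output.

[digk#oggig]

Rule 1: /d/ before /k/ (velar) → [g]
Rule 1: /d/ before /g/ (velar) → [g]
After rule 1: digk#oggig
Rule 2: no segment meets the rule's conditions; no change.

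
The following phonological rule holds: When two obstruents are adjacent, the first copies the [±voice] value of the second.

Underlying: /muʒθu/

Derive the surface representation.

/ʒ/ before /θ/ (voiceless) → [ʃ]

[muʃθu]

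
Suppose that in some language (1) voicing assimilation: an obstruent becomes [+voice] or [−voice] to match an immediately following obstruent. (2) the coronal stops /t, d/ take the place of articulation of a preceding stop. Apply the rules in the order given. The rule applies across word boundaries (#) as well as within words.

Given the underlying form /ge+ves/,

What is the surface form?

[ge+ves]

Rule 1: no segment meets the rule's conditions; no change.
After rule 1: ge+ves
Rule 2: no segment meets the rule's conditions; no change.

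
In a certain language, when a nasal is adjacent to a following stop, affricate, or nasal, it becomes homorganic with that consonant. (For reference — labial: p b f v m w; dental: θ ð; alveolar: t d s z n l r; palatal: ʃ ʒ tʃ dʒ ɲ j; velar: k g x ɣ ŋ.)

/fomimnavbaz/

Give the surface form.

[fominnavbaz]

/m/ before /n/ (alveolar) → [n]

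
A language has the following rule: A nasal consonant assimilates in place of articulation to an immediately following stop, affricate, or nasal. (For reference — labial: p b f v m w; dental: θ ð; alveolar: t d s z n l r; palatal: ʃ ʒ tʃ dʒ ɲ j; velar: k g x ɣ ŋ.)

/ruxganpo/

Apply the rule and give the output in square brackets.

/n/ before /p/ (labial) → [m]

[ruxgampo]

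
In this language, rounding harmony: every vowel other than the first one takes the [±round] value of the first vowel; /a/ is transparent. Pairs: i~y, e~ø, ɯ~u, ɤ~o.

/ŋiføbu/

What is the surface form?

[ŋifebɯ]

/ø/ harmonizes with /i/ ([-round]) → [e]
/u/ harmonizes with /i/ ([-round]) → [ɯ]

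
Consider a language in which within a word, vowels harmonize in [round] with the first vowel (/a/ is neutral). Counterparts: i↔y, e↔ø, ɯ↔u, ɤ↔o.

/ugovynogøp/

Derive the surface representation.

no segment meets the rule's conditions; no change.

[ugovynogøp]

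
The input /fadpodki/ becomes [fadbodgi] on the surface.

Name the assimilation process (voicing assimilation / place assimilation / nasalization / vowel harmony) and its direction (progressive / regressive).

voicing assimilation, progressive

/p/→[b] /k/→[g].
Each target copies a feature from the preceding segment, so the direction is progressive.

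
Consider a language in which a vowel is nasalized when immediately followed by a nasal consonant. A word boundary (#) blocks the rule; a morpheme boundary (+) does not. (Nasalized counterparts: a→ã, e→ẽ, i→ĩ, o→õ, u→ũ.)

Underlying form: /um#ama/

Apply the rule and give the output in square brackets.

/u/ before nasal /m/ → [ũ]
/a/ before nasal /m/ → [ã]

[ũm#ãma]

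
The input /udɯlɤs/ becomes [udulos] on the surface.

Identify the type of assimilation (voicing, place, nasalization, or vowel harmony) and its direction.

/ɯ/→[u] /ɤ/→[o].
Vowels agree with the first vowel, so the harmony is progressive.

vowel harmony, progressive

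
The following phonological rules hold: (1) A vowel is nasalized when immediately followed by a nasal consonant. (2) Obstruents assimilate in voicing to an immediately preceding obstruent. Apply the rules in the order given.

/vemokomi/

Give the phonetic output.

[vẽmokõmi]

Rule 1: /e/ before nasal /m/ → [ẽ]
Rule 1: /o/ before nasal /m/ → [õ]
After rule 1: vẽmokõmi
Rule 2: no segment meets the rule's conditions; no change.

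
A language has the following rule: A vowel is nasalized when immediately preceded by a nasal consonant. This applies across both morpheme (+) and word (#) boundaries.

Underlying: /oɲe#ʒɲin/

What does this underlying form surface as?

[oɲẽ#ʒɲĩn]

/e/ after nasal /ɲ/ → [ẽ]
/i/ after nasal /ɲ/ → [ĩ]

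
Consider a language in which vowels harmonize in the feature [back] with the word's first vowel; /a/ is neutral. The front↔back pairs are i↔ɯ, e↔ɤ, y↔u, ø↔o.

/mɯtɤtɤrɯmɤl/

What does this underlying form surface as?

[mɯtɤtɤrɯmɤl]

no segment meets the rule's conditions; no change.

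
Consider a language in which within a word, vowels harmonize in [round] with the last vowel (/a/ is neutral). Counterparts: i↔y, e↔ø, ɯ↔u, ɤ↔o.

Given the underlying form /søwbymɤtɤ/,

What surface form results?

[sewbimɤtɤ]

/ø/ harmonizes with /ɤ/ ([-round]) → [e]
/y/ harmonizes with /ɤ/ ([-round]) → [i]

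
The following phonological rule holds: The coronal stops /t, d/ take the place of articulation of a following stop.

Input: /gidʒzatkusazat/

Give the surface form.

/t/ before /k/ (velar) → [k]

[gidʒzakkusazat]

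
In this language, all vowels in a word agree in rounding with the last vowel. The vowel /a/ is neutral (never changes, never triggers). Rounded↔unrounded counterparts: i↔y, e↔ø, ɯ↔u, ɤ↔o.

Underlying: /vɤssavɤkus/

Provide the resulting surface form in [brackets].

/ɤ/ harmonizes with /u/ ([+round]) → [o]
/ɤ/ harmonizes with /u/ ([+round]) → [o]

[vossavokus]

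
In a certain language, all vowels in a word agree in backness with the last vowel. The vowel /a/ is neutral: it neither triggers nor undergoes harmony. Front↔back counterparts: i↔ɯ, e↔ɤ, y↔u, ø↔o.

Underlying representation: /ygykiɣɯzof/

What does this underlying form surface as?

/y/ harmonizes with /o/ ([+back]) → [u]
/y/ harmonizes with /o/ ([+back]) → [u]
/i/ harmonizes with /o/ ([+back]) → [ɯ]

[ugukɯɣɯzof]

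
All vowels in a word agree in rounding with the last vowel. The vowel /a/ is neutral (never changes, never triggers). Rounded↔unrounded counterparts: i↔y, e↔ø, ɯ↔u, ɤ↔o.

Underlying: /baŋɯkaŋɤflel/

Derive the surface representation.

[baŋɯkaŋɤflel]

no segment meets the rule's conditions; no change.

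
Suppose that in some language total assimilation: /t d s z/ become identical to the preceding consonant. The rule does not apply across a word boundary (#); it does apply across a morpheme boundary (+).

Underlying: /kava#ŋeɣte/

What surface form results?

[kava#ŋeɣɣe]

/t/ after /ɣ/ → [ɣ] (total assimilation)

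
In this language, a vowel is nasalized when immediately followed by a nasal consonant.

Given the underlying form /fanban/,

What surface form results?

[fãnbãn]

/a/ before nasal /n/ → [ã]
/a/ before nasal /n/ → [ã]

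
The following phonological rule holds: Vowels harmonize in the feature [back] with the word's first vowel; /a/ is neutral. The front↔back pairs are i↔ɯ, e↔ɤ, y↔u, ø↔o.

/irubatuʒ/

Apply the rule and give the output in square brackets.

[irybatyʒ]

/u/ harmonizes with /i/ ([-back]) → [y]
/u/ harmonizes with /i/ ([-back]) → [y]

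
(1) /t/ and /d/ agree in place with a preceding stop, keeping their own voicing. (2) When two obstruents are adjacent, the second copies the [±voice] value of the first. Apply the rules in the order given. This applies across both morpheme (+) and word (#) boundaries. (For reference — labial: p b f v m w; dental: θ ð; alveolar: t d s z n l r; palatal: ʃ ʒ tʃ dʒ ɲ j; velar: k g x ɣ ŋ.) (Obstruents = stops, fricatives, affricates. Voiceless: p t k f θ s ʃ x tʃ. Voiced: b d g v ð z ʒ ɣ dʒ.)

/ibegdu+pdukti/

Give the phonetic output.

Rule 1: /d/ after /g/ (velar) → [g]
Rule 1: /d/ after /p/ (labial) → [b]
Rule 1: /t/ after /k/ (velar) → [k]
After rule 1: ibeggu+pbukki
Rule 2: /b/ after /p/ (voiceless) → [p]

[ibeggu+ppukki]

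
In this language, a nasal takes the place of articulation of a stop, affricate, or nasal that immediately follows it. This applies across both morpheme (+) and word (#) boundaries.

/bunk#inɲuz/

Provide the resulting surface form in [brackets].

/n/ before /k/ (velar) → [ŋ]
/n/ before /ɲ/ (palatal) → [ɲ]

[buŋk#iɲɲuz]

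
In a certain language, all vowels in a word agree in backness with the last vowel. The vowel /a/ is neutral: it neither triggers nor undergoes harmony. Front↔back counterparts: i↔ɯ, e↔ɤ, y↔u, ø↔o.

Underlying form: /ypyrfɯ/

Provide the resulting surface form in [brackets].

/y/ harmonizes with /ɯ/ ([+back]) → [u]
/y/ harmonizes with /ɯ/ ([+back]) → [u]

[upurfɯ]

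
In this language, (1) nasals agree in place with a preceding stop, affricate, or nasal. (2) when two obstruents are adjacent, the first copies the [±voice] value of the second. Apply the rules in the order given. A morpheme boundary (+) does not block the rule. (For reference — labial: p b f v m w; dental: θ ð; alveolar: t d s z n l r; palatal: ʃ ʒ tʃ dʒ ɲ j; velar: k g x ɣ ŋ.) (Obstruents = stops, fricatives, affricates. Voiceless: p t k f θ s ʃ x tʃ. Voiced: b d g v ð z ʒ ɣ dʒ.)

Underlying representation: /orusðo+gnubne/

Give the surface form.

Rule 1: /n/ after /g/ (velar) → [ŋ]
Rule 1: /n/ after /b/ (labial) → [m]
After rule 1: orusðo+gŋubme
Rule 2: /s/ before /ð/ (voiced) → [z]

[oruzðo+gŋubme]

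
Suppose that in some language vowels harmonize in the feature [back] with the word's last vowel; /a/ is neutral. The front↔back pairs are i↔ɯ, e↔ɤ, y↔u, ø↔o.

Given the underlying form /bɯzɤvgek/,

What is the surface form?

[bizevgek]

/ɯ/ harmonizes with /e/ ([-back]) → [i]
/ɤ/ harmonizes with /e/ ([-back]) → [e]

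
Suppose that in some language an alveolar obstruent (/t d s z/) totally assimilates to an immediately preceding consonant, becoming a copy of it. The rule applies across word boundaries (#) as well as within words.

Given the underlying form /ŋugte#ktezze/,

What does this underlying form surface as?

[ŋugge#kkezze]

/t/ after /g/ → [g] (total assimilation)
/t/ after /k/ → [k] (total assimilation)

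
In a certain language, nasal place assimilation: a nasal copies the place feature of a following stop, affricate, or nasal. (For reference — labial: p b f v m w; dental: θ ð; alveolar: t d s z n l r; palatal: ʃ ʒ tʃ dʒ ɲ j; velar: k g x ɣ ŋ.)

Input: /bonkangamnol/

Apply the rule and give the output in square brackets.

[boŋkaŋgannol]

/n/ before /k/ (velar) → [ŋ]
/n/ before /g/ (velar) → [ŋ]
/m/ before /n/ (alveolar) → [n]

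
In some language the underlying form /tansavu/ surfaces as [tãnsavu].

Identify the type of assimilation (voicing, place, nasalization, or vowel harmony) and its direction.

/a/→[ã].
Each target copies a feature from the following segment, so the direction is regressive.

nasalization, regressive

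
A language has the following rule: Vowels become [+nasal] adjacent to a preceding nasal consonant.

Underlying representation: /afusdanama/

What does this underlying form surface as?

[afusdanãmã]

/a/ after nasal /n/ → [ã]
/a/ after nasal /m/ → [ã]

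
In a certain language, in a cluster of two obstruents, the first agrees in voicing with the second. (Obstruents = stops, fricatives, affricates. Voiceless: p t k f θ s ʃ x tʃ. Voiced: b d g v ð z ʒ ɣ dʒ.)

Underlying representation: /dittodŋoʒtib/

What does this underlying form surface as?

/ʒ/ before /t/ (voiceless) → [ʃ]

[dittodŋoʃtib]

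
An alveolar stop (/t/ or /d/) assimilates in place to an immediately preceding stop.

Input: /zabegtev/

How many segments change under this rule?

1

/t/ after /g/ (velar) → [k]
1 segment changes.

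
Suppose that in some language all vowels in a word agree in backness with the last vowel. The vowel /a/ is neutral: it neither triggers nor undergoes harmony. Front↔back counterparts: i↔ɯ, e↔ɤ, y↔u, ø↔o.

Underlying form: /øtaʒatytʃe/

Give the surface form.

[øtaʒatytʃe]

no segment meets the rule's conditions; no change.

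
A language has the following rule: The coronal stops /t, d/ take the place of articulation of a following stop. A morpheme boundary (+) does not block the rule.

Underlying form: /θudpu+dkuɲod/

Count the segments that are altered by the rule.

/d/ before /p/ (labial) → [b]
/d/ before /k/ (velar) → [g]
2 segments change.

2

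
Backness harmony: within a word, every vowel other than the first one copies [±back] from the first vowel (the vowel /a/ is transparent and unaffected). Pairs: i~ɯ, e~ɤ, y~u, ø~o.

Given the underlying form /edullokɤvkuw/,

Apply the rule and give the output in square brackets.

[edylløkevkyw]

/u/ harmonizes with /e/ ([-back]) → [y]
/o/ harmonizes with /e/ ([-back]) → [ø]
/ɤ/ harmonizes with /e/ ([-back]) → [e]
/u/ harmonizes with /e/ ([-back]) → [y]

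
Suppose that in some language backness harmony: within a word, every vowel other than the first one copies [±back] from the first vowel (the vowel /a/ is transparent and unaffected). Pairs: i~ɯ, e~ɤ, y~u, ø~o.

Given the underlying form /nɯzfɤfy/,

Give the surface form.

/y/ harmonizes with /ɯ/ ([+back]) → [u]

[nɯzfɤfu]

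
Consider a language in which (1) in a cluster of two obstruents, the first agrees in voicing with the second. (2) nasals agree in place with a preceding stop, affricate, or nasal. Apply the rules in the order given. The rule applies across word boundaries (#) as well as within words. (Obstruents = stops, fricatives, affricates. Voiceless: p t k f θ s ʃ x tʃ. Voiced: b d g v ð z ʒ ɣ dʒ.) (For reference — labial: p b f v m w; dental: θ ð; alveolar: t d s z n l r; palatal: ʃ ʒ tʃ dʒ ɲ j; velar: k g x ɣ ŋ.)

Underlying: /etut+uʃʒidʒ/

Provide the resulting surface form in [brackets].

Rule 1: /ʃ/ before /ʒ/ (voiced) → [ʒ]
After rule 1: etut+uʒʒidʒ
Rule 2: no segment meets the rule's conditions; no change.

[etut+uʒʒidʒ]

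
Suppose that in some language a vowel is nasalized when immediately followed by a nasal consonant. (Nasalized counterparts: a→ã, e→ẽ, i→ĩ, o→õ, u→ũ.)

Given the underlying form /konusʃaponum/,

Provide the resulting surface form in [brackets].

[kõnusʃapõnũm]

/o/ before nasal /n/ → [õ]
/o/ before nasal /n/ → [õ]
/u/ before nasal /m/ → [ũ]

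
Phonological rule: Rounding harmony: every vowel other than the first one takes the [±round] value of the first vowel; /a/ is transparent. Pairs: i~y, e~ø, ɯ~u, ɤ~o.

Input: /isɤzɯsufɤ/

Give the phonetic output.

/u/ harmonizes with /i/ ([-round]) → [ɯ]

[isɤzɯsɯfɤ]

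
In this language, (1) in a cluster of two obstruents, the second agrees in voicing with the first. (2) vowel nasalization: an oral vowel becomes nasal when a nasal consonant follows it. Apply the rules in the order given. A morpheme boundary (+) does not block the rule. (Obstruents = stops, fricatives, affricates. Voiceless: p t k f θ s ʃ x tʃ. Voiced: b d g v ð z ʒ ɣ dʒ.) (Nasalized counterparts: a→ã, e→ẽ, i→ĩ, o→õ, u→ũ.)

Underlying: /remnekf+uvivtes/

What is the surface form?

[rẽmnekf+uvivdes]

Rule 1: /t/ after /v/ (voiced) → [d]
After rule 1: remnekf+uvivdes
Rule 2: /e/ before nasal /m/ → [ẽ]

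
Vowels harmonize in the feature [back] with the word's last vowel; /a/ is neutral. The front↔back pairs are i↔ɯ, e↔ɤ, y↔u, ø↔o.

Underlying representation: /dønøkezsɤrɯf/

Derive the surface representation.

/ø/ harmonizes with /ɯ/ ([+back]) → [o]
/ø/ harmonizes with /ɯ/ ([+back]) → [o]
/e/ harmonizes with /ɯ/ ([+back]) → [ɤ]

[donokɤzsɤrɯf]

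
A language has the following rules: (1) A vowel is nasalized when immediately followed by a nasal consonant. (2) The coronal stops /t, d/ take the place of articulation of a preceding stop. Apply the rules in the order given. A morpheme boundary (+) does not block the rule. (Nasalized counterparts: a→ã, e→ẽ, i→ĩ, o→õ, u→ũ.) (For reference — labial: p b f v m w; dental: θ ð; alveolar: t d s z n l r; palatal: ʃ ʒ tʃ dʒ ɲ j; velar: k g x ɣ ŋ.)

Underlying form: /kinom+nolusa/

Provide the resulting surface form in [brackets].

[kĩnõm+nolusa]

Rule 1: /i/ before nasal /n/ → [ĩ]
Rule 1: /o/ before nasal /m/ → [õ]
After rule 1: kĩnõm+nolusa
Rule 2: no segment meets the rule's conditions; no change.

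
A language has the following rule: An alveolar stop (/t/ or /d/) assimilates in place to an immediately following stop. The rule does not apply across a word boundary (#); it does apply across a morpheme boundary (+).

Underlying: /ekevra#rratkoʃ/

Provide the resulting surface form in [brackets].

/t/ before /k/ (velar) → [k]

[ekevra#rrakkoʃ]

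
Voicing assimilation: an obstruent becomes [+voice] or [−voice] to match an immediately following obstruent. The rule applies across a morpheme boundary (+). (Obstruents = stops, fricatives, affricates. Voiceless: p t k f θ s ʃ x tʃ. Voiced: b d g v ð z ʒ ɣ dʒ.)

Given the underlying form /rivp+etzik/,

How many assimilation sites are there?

2

/v/ before /p/ (voiceless) → [f]
/t/ before /z/ (voiced) → [d]
2 segments change.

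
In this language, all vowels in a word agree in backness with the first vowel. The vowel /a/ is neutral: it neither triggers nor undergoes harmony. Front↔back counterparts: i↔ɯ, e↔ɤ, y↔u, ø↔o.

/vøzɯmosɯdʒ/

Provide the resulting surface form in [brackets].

[vøzimøsidʒ]

/ɯ/ harmonizes with /ø/ ([-back]) → [i]
/o/ harmonizes with /ø/ ([-back]) → [ø]
/ɯ/ harmonizes with /ø/ ([-back]) → [i]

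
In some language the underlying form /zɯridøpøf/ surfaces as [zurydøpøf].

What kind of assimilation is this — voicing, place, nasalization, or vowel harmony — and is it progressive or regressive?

/ɯ/→[u] /i/→[y].
Vowels agree with the last vowel, so the harmony is regressive.

vowel harmony, regressive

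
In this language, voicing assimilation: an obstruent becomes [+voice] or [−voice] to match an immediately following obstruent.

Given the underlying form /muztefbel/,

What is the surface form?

/z/ before /t/ (voiceless) → [s]
/f/ before /b/ (voiced) → [v]

[mustevbel]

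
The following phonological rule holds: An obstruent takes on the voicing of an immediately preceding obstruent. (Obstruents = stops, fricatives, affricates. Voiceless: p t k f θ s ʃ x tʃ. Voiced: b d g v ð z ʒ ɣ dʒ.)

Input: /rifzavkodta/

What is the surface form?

[rifsavgodda]

/z/ after /f/ (voiceless) → [s]
/k/ after /v/ (voiced) → [g]
/t/ after /d/ (voiced) → [d]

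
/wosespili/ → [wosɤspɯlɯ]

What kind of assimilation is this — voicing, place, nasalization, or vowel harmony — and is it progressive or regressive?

/e/→[ɤ] /i/→[ɯ] /i/→[ɯ].
Vowels agree with the first vowel, so the harmony is progressive.

vowel harmony, progressive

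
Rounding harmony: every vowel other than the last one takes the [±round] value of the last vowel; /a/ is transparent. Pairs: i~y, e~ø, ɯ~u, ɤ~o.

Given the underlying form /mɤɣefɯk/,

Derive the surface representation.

[mɤɣefɯk]

no segment meets the rule's conditions; no change.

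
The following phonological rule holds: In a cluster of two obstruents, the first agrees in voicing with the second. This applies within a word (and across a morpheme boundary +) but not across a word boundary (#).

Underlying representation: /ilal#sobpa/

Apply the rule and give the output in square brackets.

/b/ before /p/ (voiceless) → [p]

[ilal#soppa]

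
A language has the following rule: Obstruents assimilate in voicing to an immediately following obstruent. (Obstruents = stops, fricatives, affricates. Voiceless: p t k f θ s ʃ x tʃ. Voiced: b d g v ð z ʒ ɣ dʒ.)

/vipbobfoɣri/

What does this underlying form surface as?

/p/ before /b/ (voiced) → [b]
/b/ before /f/ (voiceless) → [p]

[vibbopfoɣri]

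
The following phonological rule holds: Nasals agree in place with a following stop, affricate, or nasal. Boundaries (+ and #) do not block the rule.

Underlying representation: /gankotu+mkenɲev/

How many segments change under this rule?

3

/n/ before /k/ (velar) → [ŋ]
/m/ before /k/ (velar) → [ŋ]
/n/ before /ɲ/ (palatal) → [ɲ]
3 segments change.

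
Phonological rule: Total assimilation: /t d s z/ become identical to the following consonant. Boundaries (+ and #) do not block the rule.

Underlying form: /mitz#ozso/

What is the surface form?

[mizz#osso]

/t/ before /z/ → [z] (total assimilation)
/z/ before /s/ → [s] (total assimilation)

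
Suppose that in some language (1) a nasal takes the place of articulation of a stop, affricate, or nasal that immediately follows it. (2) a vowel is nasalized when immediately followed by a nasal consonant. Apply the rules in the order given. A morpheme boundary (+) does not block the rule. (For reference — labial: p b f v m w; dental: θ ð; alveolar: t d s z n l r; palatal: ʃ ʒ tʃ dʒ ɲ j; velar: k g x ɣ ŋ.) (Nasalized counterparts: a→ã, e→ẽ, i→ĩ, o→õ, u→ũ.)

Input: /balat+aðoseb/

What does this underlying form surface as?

Rule 1: no segment meets the rule's conditions; no change.
After rule 1: balat+aðoseb
Rule 2: no segment meets the rule's conditions; no change.

[balat+aðoseb]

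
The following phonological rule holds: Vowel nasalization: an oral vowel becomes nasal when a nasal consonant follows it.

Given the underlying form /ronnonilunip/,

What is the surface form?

/o/ before nasal /n/ → [õ]
/o/ before nasal /n/ → [õ]
/u/ before nasal /n/ → [ũ]

[rõnnõnilũnip]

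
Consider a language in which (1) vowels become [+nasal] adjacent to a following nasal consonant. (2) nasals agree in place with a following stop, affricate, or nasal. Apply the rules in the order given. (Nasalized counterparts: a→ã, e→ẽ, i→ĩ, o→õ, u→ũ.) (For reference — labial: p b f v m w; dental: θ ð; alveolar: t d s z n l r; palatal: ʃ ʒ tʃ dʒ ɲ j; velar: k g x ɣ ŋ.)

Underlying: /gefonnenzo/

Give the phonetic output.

[gefõnnẽnzo]

Rule 1: /o/ before nasal /n/ → [õ]
Rule 1: /e/ before nasal /n/ → [ẽ]
After rule 1: gefõnnẽnzo
Rule 2: no segment meets the rule's conditions; no change.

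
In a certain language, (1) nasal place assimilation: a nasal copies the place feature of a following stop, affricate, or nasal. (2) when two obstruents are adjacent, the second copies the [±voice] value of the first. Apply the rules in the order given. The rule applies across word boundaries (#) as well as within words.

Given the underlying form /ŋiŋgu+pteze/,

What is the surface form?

Rule 1: no segment meets the rule's conditions; no change.
After rule 1: ŋiŋgu+pteze
Rule 2: no segment meets the rule's conditions; no change.

[ŋiŋgu+pteze]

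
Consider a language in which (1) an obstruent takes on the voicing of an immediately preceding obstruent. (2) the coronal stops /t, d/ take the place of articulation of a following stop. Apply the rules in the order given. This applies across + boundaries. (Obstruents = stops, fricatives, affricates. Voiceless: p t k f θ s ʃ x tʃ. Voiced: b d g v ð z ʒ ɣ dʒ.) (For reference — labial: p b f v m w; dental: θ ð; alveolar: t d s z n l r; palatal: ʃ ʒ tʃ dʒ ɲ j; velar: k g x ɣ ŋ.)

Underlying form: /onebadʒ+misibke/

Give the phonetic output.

Rule 1: /k/ after /b/ (voiced) → [g]
After rule 1: onebadʒ+misibge
Rule 2: no segment meets the rule's conditions; no change.

[onebadʒ+misibge]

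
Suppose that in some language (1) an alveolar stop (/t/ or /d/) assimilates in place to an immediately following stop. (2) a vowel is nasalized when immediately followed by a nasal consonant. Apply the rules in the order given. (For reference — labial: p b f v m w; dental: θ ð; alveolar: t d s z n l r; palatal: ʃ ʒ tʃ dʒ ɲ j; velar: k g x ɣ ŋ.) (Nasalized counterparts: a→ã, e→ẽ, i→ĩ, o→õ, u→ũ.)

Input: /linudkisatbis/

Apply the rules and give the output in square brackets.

[lĩnugkisapbis]

Rule 1: /d/ before /k/ (velar) → [g]
Rule 1: /t/ before /b/ (labial) → [p]
After rule 1: linugkisapbis
Rule 2: /i/ before nasal /n/ → [ĩ]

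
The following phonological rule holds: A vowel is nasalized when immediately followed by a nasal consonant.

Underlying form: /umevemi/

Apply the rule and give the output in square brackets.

[ũmevẽmi]

/u/ before nasal /m/ → [ũ]
/e/ before nasal /m/ → [ẽ]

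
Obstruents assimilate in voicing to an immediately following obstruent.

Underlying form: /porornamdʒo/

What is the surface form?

[porornamdʒo]

no segment meets the rule's conditions; no change.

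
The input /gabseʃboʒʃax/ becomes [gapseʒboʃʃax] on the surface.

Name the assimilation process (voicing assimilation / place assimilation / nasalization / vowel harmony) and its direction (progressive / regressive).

voicing assimilation, regressive

/b/→[p] /ʃ/→[ʒ] /ʒ/→[ʃ].
Each target copies a feature from the following segment, so the direction is regressive.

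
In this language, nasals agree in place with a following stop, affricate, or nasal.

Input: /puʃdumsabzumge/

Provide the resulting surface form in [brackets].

[puʃdumsabzuŋge]

/m/ before /g/ (velar) → [ŋ]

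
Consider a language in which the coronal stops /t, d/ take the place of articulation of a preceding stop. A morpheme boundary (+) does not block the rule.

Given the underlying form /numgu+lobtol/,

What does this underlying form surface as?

[numgu+lobpol]

/t/ after /b/ (labial) → [p]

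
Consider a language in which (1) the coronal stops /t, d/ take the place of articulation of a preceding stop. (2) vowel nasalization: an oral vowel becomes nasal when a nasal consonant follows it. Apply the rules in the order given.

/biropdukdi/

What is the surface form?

Rule 1: /d/ after /p/ (labial) → [b]
Rule 1: /d/ after /k/ (velar) → [g]
After rule 1: biropbukgi
Rule 2: no segment meets the rule's conditions; no change.

[biropbukgi]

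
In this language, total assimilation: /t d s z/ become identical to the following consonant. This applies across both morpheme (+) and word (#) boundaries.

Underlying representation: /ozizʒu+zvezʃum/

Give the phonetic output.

/z/ before /ʒ/ → [ʒ] (total assimilation)
/z/ before /v/ → [v] (total assimilation)
/z/ before /ʃ/ → [ʃ] (total assimilation)

[oziʒʒu+vveʃʃum]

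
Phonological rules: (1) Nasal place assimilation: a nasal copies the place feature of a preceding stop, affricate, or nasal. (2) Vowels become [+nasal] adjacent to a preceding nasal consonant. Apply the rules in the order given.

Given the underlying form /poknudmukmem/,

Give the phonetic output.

Rule 1: /n/ after /k/ (velar) → [ŋ]
Rule 1: /m/ after /d/ (alveolar) → [n]
Rule 1: /m/ after /k/ (velar) → [ŋ]
After rule 1: pokŋudnukŋem
Rule 2: /u/ after nasal /ŋ/ → [ũ]
Rule 2: /u/ after nasal /n/ → [ũ]
Rule 2: /e/ after nasal /ŋ/ → [ẽ]

[pokŋũdnũkŋẽm]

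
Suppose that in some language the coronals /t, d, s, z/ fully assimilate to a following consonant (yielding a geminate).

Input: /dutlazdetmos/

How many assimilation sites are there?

/t/ before /l/ → [l] (total assimilation)
/z/ before /d/ → [d] (total assimilation)
/t/ before /m/ → [m] (total assimilation)
3 segments change.

3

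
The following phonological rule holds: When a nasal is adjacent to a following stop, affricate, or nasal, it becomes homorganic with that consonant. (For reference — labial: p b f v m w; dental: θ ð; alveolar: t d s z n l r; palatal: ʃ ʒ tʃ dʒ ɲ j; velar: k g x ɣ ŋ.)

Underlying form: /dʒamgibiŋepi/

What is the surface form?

/m/ before /g/ (velar) → [ŋ]

[dʒaŋgibiŋepi]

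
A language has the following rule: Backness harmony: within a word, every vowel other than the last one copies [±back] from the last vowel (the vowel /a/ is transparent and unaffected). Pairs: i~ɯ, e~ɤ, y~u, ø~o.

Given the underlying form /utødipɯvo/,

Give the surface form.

/ø/ harmonizes with /o/ ([+back]) → [o]
/i/ harmonizes with /o/ ([+back]) → [ɯ]

[utodɯpɯvo]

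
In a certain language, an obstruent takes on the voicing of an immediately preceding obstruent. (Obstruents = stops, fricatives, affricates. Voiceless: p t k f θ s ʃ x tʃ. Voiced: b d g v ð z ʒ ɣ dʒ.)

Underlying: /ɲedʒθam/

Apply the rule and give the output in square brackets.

[ɲedʒðam]

/θ/ after /dʒ/ (voiced) → [ð]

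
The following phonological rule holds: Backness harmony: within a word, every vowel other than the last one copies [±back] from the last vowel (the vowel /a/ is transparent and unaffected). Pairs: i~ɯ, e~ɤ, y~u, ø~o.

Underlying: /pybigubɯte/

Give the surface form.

/u/ harmonizes with /e/ ([-back]) → [y]
/ɯ/ harmonizes with /e/ ([-back]) → [i]

[pybigybite]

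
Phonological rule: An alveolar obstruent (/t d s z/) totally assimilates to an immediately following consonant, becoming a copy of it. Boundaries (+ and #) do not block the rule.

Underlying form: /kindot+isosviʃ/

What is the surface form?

[kindot+isovviʃ]

/s/ before /v/ → [v] (total assimilation)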